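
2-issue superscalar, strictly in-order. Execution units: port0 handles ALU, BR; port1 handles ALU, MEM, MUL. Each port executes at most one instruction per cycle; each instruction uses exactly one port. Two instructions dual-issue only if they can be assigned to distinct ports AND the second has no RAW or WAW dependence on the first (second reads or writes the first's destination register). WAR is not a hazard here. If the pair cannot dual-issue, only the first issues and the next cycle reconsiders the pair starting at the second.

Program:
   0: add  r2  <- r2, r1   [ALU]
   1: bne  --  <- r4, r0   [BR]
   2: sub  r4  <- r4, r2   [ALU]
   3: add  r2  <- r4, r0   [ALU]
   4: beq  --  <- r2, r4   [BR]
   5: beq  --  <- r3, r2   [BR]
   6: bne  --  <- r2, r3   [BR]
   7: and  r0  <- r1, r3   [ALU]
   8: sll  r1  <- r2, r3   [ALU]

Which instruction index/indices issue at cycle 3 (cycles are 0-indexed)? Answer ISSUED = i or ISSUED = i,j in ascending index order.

ISSUED = 4

[0] i0,i1  add.ALU+bne.BR  -- 2-wide
[1] i2  sub.ALU  -- RAW r4
[2] i3  add.ALU  -- RAW r2
[3] i4  beq.BR  -- no-port BR/BR
[4] i5  beq.BR  -- no-port BR/BR
[5] i6,i7  bne.BR+and.ALU  -- 2-wide
[6] i8  sll.ALU  -- tail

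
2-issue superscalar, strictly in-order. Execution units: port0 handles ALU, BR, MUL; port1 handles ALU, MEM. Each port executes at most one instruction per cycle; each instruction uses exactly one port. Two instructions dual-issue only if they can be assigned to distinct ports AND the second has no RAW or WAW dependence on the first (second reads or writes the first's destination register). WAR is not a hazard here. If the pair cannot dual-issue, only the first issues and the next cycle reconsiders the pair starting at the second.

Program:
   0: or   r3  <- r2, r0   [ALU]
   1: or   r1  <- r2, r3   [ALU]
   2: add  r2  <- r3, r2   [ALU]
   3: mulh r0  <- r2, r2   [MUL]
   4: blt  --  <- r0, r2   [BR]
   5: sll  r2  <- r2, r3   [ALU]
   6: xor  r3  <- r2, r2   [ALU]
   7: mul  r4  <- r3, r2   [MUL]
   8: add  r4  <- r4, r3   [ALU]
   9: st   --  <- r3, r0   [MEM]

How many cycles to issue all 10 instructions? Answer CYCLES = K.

#0 head=0: or i0 RAW r3
#1 head=1: or add i1+i2 pair
#2 head=3: mulh i3 no-port MUL/BR
#3 head=4: blt sll i4+i5 pair
#4 head=6: xor i6 RAW r3
#5 head=7: mul i7 RAW+WAW r4
#6 head=8: add st i8+i9 pair

CYCLES = 7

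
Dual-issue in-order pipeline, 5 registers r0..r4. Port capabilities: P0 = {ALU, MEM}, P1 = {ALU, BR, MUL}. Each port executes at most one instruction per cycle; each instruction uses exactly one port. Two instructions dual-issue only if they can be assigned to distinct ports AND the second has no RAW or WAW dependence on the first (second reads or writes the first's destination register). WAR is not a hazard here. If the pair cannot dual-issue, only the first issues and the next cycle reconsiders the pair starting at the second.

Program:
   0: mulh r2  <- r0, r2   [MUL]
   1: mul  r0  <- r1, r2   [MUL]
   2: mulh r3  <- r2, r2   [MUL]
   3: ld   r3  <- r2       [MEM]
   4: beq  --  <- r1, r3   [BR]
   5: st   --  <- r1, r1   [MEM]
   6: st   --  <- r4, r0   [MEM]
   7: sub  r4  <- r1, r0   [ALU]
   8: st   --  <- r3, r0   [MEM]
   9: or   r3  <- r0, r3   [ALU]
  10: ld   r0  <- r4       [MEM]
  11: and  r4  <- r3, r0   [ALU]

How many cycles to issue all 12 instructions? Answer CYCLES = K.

CYCLES = 9

0. mulh @i0  | no-port MUL/MUL
1. mul @i1  | no-port MUL/MUL
2. mulh @i2  | WAW r3
3. ld @i3  | RAW r3
4. beq;st @i4+i5  | dual
5. st;sub @i6+i7  | dual
6. st;or @i8+i9  | dual
7. ld @i10  | RAW r0
8. and @i11  | tail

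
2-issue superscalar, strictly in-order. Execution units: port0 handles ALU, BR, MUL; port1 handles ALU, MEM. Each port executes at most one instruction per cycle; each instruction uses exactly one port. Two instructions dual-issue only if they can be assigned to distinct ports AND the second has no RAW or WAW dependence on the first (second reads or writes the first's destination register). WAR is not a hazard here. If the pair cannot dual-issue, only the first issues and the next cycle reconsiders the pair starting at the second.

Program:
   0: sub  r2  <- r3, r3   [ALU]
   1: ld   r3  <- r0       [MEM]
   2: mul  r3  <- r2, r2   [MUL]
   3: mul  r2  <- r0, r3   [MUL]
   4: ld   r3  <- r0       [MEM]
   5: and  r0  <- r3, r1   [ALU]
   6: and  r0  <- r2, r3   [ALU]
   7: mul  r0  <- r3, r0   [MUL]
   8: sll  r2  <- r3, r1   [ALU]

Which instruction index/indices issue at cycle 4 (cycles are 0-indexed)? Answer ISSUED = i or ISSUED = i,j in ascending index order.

c0: i0/i1 sub.ALU/ld.MEM  dual
c1: i2 mul.MUL  no-port MUL/MUL
c2: i3/i4 mul.MUL/ld.MEM  dual
c3: i5 and.ALU  WAW r0
c4: i6 and.ALU  RAW+WAW r0
c5: i7/i8 mul.MUL/sll.ALU  dual

ISSUED = 6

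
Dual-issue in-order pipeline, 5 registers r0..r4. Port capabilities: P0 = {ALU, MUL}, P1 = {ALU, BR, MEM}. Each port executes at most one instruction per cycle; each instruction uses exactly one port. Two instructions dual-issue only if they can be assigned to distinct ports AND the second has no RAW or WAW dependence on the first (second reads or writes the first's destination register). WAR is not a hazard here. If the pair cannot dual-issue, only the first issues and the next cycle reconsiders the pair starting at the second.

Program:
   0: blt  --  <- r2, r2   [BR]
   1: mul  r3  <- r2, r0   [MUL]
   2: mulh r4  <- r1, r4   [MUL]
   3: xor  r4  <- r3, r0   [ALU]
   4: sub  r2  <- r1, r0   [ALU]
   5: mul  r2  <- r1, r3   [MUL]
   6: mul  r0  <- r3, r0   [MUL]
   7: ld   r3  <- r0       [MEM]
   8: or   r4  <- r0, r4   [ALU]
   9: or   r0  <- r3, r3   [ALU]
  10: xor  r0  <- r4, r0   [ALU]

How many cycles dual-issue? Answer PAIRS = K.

PAIRS = 3

#0 head=0: blt.BR/mul.MUL i0/i1 2-wide
#1 head=2: mulh.MUL i2 WAW r4
#2 head=3: xor.ALU/sub.ALU i3/i4 2-wide
#3 head=5: mul.MUL i5 no-port MUL/MUL
#4 head=6: mul.MUL i6 RAW r0
#5 head=7: ld.MEM/or.ALU i7/i8 2-wide
#6 head=9: or.ALU i9 RAW+WAW r0
#7 head=10: xor.ALU i10 tail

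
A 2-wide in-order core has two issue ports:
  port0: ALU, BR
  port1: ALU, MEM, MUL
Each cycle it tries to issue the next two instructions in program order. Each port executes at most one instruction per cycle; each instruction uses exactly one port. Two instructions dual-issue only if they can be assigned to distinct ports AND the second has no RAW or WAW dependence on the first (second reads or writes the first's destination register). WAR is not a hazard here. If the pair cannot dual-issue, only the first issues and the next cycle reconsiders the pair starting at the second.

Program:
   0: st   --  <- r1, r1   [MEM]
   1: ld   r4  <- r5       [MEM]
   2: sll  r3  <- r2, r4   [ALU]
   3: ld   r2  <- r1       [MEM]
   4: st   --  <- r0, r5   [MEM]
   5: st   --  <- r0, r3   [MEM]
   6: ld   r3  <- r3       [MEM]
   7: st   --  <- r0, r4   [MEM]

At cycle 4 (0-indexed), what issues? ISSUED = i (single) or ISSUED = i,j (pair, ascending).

  cy0 -> i0 (st.MEM) no-port MEM/MEM
  cy1 -> i1 (ld.MEM) RAW r4
  cy2 -> i2&i3 (sll.ALU ld.MEM) dual
  cy3 -> i4 (st.MEM) no-port MEM/MEM
  cy4 -> i5 (st.MEM) no-port MEM/MEM
  cy5 -> i6 (ld.MEM) no-port MEM/MEM
  cy6 -> i7 (st.MEM) tail

ISSUED = 5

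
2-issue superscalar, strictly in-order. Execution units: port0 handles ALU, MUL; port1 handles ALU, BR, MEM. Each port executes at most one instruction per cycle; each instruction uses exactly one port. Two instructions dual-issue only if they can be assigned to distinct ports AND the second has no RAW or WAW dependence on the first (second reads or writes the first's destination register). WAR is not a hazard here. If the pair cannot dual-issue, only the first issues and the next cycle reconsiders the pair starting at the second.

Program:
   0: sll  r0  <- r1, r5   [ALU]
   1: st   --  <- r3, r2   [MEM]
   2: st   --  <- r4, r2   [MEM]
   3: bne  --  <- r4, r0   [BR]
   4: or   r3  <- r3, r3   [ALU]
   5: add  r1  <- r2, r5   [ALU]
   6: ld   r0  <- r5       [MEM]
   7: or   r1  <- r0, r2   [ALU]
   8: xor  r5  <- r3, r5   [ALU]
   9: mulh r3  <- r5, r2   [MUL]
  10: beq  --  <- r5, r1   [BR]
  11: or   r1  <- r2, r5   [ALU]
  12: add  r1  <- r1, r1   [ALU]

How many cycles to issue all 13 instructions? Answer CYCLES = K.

CYCLES = 8

[0] i0,i1  sll/st  -- 2-wide
[1] i2  st  -- no-port MEM/BR
[2] i3,i4  bne/or  -- 2-wide
[3] i5,i6  add/ld  -- 2-wide
[4] i7,i8  or/xor  -- 2-wide
[5] i9,i10  mulh/beq  -- 2-wide
[6] i11  or  -- RAW+WAW r1
[7] i12  add  -- tail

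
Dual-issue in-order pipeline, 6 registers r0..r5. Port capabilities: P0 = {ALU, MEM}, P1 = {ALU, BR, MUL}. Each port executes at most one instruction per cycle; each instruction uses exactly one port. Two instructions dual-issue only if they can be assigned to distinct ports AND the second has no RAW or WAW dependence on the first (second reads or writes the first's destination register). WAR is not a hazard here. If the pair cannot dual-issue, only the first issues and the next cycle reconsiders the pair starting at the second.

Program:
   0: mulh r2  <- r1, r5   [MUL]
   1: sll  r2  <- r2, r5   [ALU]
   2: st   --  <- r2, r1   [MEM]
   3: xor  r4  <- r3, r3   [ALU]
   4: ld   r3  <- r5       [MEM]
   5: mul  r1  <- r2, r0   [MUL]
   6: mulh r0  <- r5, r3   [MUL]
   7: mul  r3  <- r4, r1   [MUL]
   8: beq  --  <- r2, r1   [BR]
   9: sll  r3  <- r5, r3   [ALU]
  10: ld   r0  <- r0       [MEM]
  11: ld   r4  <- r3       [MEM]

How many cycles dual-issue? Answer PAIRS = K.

PAIRS = 3

  cy0 -> i0 (mulh.MUL) RAW+WAW r2
  cy1 -> i1 (sll.ALU) RAW r2
  cy2 -> i2+i3 (st.MEM;xor.ALU) pair
  cy3 -> i4+i5 (ld.MEM;mul.MUL) pair
  cy4 -> i6 (mulh.MUL) no-port MUL/MUL
  cy5 -> i7 (mul.MUL) no-port MUL/BR
  cy6 -> i8+i9 (beq.BR;sll.ALU) pair
  cy7 -> i10 (ld.MEM) no-port MEM/MEM
  cy8 -> i11 (ld.MEM) tail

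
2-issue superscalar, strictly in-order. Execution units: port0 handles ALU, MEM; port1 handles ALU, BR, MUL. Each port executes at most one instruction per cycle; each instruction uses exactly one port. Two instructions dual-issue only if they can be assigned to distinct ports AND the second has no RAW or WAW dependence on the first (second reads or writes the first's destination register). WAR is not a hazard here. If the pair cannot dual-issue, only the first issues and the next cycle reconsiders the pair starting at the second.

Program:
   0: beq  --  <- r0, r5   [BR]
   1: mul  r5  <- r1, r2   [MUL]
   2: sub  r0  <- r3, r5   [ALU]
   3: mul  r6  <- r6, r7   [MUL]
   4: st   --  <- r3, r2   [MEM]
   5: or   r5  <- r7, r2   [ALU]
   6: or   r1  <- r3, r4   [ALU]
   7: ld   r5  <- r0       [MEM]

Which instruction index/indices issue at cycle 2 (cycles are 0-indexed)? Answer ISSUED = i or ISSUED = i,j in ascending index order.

ISSUED = 2,3

[0] i0  beq  -- no-port BR/MUL
[1] i1  mul  -- RAW r5
[2] i2&i3  sub;mul  -- pair
[3] i4&i5  st;or  -- pair
[4] i6&i7  or;ld  -- pair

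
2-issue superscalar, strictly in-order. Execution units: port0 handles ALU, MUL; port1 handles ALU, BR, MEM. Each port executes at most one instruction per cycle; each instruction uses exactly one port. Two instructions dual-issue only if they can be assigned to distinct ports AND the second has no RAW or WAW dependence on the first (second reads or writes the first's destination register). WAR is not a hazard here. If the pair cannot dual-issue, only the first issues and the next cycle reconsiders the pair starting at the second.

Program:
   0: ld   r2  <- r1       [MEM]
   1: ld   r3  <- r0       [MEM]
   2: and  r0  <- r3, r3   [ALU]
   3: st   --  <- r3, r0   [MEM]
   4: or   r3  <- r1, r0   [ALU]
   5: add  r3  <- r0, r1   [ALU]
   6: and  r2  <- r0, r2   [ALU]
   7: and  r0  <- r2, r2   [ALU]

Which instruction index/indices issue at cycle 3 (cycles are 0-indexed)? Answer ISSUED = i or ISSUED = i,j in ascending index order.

ISSUED = 3,4

t=0 i0:ld.MEM ; no-port MEM/MEM
t=1 i1:ld.MEM ; RAW r3
t=2 i2:and.ALU ; RAW r0
t=3 i3+i4:st.MEM;or.ALU ; pair
t=4 i5+i6:add.ALU;and.ALU ; pair
t=5 i7:and.ALU ; tail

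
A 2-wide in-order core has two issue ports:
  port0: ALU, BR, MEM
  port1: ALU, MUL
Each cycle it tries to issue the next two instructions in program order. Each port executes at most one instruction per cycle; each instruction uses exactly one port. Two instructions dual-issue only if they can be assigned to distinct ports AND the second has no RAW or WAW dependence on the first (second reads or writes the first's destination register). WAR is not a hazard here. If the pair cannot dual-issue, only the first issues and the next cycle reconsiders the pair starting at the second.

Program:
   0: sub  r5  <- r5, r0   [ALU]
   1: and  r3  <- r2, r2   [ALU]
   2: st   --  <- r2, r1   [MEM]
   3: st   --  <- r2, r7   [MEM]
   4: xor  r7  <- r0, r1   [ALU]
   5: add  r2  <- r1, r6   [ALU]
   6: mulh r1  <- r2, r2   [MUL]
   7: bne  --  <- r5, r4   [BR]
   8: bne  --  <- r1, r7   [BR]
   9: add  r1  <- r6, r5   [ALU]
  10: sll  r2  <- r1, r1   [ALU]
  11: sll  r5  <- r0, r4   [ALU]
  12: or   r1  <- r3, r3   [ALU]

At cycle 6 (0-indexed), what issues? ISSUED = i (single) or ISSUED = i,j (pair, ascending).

ISSUED = 10,11

[0] i0+i1  sub.ALU/and.ALU  -- dual
[1] i2  st.MEM  -- no-port MEM/MEM
[2] i3+i4  st.MEM/xor.ALU  -- dual
[3] i5  add.ALU  -- RAW r2
[4] i6+i7  mulh.MUL/bne.BR  -- dual
[5] i8+i9  bne.BR/add.ALU  -- dual
[6] i10+i11  sll.ALU/sll.ALU  -- dual
[7] i12  or.ALU  -- tail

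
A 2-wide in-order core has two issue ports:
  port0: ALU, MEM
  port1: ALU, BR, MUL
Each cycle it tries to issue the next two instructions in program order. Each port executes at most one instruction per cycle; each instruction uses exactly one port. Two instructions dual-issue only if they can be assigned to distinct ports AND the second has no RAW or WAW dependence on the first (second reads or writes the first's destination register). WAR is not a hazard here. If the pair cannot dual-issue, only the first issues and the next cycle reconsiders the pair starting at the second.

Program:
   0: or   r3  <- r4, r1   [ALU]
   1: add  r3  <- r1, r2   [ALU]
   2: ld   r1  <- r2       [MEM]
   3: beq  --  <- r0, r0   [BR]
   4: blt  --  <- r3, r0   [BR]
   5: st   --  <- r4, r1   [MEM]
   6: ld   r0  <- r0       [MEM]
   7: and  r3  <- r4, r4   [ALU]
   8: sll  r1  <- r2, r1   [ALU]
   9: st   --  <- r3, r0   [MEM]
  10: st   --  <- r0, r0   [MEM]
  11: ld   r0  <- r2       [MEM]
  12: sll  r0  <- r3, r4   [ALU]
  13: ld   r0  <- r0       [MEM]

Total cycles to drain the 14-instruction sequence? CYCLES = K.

CYCLES = 10

  cy0 -> i0 (or) WAW r3
  cy1 -> i1,i2 (add/ld) pair
  cy2 -> i3 (beq) no-port BR/BR
  cy3 -> i4,i5 (blt/st) pair
  cy4 -> i6,i7 (ld/and) pair
  cy5 -> i8,i9 (sll/st) pair
  cy6 -> i10 (st) no-port MEM/MEM
  cy7 -> i11 (ld) WAW r0
  cy8 -> i12 (sll) RAW+WAW r0
  cy9 -> i13 (ld) tail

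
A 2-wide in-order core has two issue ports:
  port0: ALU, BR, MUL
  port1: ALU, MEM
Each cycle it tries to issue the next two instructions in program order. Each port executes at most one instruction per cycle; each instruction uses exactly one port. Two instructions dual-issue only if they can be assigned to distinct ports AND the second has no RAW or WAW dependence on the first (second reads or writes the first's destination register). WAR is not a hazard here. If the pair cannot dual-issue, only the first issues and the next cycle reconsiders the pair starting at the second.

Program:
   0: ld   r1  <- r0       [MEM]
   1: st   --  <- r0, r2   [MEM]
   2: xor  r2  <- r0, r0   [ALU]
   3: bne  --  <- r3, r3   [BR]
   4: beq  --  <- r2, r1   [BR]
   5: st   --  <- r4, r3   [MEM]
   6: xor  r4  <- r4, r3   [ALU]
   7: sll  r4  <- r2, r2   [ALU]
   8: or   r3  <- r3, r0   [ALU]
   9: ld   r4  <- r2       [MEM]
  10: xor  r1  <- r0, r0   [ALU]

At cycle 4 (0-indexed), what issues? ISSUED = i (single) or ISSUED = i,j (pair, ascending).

ISSUED = 6

[0] i0  ld.MEM  -- no-port MEM/MEM
[1] i1/i2  st.MEM+xor.ALU  -- pair
[2] i3  bne.BR  -- no-port BR/BR
[3] i4/i5  beq.BR+st.MEM  -- pair
[4] i6  xor.ALU  -- WAW r4
[5] i7/i8  sll.ALU+or.ALU  -- pair
[6] i9/i10  ld.MEM+xor.ALU  -- pair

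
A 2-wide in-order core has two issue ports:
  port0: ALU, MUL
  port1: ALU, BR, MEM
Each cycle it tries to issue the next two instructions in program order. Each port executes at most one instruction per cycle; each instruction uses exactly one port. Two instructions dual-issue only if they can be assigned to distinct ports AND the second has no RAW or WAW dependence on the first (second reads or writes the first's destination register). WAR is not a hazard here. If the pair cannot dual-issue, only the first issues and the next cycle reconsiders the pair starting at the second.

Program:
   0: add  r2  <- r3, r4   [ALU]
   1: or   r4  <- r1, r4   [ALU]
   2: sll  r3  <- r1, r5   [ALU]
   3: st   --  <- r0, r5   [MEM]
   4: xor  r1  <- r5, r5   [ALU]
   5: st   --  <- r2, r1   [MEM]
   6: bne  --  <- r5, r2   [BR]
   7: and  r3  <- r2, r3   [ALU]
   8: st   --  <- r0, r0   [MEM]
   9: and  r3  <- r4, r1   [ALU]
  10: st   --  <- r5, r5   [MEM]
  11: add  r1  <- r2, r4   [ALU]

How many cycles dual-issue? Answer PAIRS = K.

PAIRS = 5

0. add or @i0&i1  | pair
1. sll st @i2&i3  | pair
2. xor @i4  | RAW r1
3. st @i5  | no-port MEM/BR
4. bne and @i6&i7  | pair
5. st and @i8&i9  | pair
6. st add @i10&i11  | pair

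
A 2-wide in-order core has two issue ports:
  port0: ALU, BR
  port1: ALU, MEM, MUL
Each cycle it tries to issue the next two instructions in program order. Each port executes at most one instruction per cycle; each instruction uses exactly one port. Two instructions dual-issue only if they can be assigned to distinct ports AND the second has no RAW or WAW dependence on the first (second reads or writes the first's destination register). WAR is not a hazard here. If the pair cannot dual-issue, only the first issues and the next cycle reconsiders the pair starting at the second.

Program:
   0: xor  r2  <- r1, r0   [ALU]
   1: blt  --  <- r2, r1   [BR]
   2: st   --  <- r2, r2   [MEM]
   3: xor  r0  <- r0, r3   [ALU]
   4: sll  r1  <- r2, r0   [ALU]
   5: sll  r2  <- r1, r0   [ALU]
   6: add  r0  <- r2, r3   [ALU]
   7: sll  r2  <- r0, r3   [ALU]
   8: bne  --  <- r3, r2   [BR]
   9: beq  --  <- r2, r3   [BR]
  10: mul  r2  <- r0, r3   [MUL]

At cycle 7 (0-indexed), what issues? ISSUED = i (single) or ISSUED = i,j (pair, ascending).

ISSUED = 8

t=0 i0:xor.ALU ; RAW r2
t=1 i1,i2:blt.BR;st.MEM ; dual
t=2 i3:xor.ALU ; RAW r0
t=3 i4:sll.ALU ; RAW r1
t=4 i5:sll.ALU ; RAW r2
t=5 i6:add.ALU ; RAW r0
t=6 i7:sll.ALU ; RAW r2
t=7 i8:bne.BR ; no-port BR/BR
t=8 i9,i10:beq.BR;mul.MUL ; dual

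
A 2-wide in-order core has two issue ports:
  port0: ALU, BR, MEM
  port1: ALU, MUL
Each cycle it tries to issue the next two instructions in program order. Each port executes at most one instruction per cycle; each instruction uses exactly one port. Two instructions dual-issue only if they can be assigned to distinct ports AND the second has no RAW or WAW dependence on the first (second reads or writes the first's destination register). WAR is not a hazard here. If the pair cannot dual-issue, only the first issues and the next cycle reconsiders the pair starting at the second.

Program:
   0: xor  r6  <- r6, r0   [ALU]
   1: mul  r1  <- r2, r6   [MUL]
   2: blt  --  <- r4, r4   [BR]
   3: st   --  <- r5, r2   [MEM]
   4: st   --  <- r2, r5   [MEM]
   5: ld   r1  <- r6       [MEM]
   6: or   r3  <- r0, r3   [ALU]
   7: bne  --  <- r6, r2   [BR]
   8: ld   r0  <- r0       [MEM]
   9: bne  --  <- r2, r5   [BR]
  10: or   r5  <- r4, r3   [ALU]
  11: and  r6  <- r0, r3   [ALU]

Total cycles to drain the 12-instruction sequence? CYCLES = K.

CYCLES = 9

[0] i0  xor  -- RAW r6
[1] i1&i2  mul;blt  -- dual
[2] i3  st  -- no-port MEM/MEM
[3] i4  st  -- no-port MEM/MEM
[4] i5&i6  ld;or  -- dual
[5] i7  bne  -- no-port BR/MEM
[6] i8  ld  -- no-port MEM/BR
[7] i9&i10  bne;or  -- dual
[8] i11  and  -- tail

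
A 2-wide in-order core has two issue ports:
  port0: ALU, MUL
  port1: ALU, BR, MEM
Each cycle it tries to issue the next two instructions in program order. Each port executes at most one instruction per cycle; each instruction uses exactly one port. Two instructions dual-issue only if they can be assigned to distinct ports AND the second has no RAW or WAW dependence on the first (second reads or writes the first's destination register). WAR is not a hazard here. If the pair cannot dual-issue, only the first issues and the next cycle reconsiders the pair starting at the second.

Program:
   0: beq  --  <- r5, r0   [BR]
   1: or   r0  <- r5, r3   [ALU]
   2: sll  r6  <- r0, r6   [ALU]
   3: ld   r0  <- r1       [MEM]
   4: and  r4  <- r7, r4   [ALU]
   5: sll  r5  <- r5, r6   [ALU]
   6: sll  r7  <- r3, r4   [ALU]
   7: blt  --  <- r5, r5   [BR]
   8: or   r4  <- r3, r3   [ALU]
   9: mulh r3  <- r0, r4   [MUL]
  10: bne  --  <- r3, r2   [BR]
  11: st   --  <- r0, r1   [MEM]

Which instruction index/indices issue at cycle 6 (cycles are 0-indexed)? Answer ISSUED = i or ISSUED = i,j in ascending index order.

t=0 i0&i1:beq.BR or.ALU ; pair
t=1 i2&i3:sll.ALU ld.MEM ; pair
t=2 i4&i5:and.ALU sll.ALU ; pair
t=3 i6&i7:sll.ALU blt.BR ; pair
t=4 i8:or.ALU ; RAW r4
t=5 i9:mulh.MUL ; RAW r3
t=6 i10:bne.BR ; no-port BR/MEM
t=7 i11:st.MEM ; tail

ISSUED = 10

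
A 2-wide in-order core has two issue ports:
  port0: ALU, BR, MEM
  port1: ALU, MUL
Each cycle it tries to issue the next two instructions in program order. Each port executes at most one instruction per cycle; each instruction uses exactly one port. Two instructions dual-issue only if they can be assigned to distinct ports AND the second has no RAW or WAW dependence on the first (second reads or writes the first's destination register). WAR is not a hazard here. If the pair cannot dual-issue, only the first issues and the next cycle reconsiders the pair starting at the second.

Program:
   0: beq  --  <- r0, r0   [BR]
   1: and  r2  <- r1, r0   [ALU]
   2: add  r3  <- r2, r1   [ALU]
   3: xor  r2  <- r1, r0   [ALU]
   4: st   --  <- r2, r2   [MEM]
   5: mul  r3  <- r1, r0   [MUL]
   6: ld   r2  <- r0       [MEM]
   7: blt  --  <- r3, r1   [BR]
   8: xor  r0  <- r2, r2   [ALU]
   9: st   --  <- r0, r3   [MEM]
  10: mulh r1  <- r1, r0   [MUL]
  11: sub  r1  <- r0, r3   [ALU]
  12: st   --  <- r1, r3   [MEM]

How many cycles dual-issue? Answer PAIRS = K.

PAIRS = 5

[0] i0/i1  beq/and  -- 2-wide
[1] i2/i3  add/xor  -- 2-wide
[2] i4/i5  st/mul  -- 2-wide
[3] i6  ld  -- no-port MEM/BR
[4] i7/i8  blt/xor  -- 2-wide
[5] i9/i10  st/mulh  -- 2-wide
[6] i11  sub  -- RAW r1
[7] i12  st  -- tail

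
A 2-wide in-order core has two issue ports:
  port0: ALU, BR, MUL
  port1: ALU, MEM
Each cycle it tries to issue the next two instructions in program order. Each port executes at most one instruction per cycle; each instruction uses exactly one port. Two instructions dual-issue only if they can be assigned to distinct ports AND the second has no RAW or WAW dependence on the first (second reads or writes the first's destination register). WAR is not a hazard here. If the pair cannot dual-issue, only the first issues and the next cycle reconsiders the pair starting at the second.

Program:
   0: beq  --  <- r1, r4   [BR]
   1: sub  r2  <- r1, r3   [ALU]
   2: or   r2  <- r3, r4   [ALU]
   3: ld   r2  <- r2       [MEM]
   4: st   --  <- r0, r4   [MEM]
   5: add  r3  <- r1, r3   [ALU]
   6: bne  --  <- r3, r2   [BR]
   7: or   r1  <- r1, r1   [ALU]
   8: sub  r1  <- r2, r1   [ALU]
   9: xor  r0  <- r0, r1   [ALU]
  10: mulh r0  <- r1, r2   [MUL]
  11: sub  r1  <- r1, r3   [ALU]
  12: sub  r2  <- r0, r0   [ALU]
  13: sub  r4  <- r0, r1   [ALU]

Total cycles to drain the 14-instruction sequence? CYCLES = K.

CYCLES = 9

0. beq.BR;sub.ALU @i0,i1  | pair
1. or.ALU @i2  | RAW+WAW r2
2. ld.MEM @i3  | no-port MEM/MEM
3. st.MEM;add.ALU @i4,i5  | pair
4. bne.BR;or.ALU @i6,i7  | pair
5. sub.ALU @i8  | RAW r1
6. xor.ALU @i9  | WAW r0
7. mulh.MUL;sub.ALU @i10,i11  | pair
8. sub.ALU;sub.ALU @i12,i13  | pair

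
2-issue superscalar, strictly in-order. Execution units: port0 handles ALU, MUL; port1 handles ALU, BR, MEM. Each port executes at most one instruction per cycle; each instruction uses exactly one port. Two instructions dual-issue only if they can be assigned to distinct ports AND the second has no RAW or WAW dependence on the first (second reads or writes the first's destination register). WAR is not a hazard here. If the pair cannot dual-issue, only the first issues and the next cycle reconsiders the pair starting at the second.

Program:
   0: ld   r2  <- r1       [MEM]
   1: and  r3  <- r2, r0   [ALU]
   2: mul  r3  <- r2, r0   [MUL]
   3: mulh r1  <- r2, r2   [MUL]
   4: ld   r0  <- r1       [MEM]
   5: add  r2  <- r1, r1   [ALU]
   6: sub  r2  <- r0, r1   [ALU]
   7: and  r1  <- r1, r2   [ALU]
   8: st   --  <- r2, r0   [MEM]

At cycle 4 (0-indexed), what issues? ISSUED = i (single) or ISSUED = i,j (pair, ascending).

0. ld.MEM @i0  | RAW r2
1. and.ALU @i1  | WAW r3
2. mul.MUL @i2  | no-port MUL/MUL
3. mulh.MUL @i3  | RAW r1
4. ld.MEM/add.ALU @i4+i5  | dual
5. sub.ALU @i6  | RAW r2
6. and.ALU/st.MEM @i7+i8  | dual

ISSUED = 4,5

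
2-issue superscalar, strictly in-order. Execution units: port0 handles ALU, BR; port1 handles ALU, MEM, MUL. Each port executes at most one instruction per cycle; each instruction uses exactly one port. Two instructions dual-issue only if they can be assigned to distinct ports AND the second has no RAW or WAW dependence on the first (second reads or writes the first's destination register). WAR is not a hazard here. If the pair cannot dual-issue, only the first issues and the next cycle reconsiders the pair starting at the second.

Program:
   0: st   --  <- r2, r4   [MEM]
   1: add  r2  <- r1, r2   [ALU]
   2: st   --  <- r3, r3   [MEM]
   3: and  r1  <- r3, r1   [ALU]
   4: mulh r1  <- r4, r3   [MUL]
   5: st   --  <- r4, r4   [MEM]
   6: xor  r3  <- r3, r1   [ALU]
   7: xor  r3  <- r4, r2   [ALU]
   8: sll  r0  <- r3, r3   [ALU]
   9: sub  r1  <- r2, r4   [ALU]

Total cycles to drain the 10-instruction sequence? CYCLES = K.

#0 head=0: st+add i0/i1 pair
#1 head=2: st+and i2/i3 pair
#2 head=4: mulh i4 no-port MUL/MEM
#3 head=5: st+xor i5/i6 pair
#4 head=7: xor i7 RAW r3
#5 head=8: sll+sub i8/i9 pair

CYCLES = 6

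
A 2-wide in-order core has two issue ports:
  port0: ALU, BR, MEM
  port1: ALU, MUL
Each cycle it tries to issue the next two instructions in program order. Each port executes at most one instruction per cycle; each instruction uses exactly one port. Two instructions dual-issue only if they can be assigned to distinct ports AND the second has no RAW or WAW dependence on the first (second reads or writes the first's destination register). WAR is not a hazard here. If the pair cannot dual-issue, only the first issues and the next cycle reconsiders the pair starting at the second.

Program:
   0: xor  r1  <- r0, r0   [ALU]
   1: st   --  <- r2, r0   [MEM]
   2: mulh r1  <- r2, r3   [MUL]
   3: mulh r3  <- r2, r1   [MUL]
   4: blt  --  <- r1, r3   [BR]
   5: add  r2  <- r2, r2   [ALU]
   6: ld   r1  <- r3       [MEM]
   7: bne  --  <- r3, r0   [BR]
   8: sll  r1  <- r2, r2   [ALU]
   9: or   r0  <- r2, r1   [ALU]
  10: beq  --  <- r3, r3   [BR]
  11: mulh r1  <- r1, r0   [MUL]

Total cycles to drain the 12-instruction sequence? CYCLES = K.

t=0 i0/i1:xor st ; pair
t=1 i2:mulh ; no-port MUL/MUL
t=2 i3:mulh ; RAW r3
t=3 i4/i5:blt add ; pair
t=4 i6:ld ; no-port MEM/BR
t=5 i7/i8:bne sll ; pair
t=6 i9/i10:or beq ; pair
t=7 i11:mulh ; tail

CYCLES = 8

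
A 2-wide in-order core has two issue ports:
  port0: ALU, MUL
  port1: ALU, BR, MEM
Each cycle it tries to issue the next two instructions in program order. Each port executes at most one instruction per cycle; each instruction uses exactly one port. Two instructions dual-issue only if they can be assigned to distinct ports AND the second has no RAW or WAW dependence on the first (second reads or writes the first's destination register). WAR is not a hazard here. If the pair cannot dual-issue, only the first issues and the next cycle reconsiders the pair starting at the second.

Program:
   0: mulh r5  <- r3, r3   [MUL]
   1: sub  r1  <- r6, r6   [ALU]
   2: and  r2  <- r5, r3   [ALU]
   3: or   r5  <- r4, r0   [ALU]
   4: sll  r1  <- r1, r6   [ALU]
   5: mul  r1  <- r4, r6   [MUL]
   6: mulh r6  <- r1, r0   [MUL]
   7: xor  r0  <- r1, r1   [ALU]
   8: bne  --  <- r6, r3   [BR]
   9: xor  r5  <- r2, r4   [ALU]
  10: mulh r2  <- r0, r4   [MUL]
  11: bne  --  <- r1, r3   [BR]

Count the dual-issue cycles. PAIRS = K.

c0: i0+i1 mulh.MUL+sub.ALU  dual
c1: i2+i3 and.ALU+or.ALU  dual
c2: i4 sll.ALU  WAW r1
c3: i5 mul.MUL  no-port MUL/MUL
c4: i6+i7 mulh.MUL+xor.ALU  dual
c5: i8+i9 bne.BR+xor.ALU  dual
c6: i10+i11 mulh.MUL+bne.BR  dual

PAIRS = 5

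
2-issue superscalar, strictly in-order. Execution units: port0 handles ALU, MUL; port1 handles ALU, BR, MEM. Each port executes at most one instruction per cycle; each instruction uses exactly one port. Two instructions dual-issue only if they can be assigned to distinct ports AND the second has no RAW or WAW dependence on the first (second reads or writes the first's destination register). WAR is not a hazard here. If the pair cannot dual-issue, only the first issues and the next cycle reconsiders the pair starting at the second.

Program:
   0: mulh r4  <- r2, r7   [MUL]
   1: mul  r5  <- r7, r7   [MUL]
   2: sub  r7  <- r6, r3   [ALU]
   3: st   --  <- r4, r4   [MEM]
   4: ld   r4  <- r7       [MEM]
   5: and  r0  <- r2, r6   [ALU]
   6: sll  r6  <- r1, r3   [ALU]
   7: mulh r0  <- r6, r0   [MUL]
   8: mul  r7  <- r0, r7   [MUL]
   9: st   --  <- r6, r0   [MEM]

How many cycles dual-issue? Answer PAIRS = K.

PAIRS = 3

  cy0 -> i0 (mulh) no-port MUL/MUL
  cy1 -> i1,i2 (mul;sub) pair
  cy2 -> i3 (st) no-port MEM/MEM
  cy3 -> i4,i5 (ld;and) pair
  cy4 -> i6 (sll) RAW r6
  cy5 -> i7 (mulh) no-port MUL/MUL
  cy6 -> i8,i9 (mul;st) pair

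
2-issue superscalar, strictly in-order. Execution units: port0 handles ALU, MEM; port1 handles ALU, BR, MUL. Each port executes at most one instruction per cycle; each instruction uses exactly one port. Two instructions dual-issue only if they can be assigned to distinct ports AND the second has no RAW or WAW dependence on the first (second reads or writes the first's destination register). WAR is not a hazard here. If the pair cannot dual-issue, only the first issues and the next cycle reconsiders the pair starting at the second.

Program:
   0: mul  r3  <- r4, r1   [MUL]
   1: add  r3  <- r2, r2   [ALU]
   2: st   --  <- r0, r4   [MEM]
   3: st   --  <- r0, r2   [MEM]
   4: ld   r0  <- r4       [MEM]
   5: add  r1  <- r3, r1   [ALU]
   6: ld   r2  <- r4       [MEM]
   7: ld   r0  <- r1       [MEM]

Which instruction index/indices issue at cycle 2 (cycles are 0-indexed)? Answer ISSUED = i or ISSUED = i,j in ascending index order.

ISSUED = 3

#0 head=0: mul i0 WAW r3
#1 head=1: add/st i1&i2 2-wide
#2 head=3: st i3 no-port MEM/MEM
#3 head=4: ld/add i4&i5 2-wide
#4 head=6: ld i6 no-port MEM/MEM
#5 head=7: ld i7 tail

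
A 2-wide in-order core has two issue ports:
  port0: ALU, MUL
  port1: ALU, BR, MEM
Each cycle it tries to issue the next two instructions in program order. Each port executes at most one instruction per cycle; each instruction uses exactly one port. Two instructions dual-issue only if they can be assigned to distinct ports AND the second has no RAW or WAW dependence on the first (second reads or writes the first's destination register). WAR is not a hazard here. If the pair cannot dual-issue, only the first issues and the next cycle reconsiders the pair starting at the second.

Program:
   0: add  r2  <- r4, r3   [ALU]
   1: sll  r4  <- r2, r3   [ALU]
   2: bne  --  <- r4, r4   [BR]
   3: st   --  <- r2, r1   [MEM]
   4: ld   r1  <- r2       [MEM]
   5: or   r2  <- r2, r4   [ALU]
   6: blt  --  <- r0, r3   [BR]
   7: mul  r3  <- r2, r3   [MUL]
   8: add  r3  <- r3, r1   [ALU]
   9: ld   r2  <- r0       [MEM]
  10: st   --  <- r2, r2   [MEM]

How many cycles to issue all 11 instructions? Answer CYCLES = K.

CYCLES = 8

t=0 i0:add ; RAW r2
t=1 i1:sll ; RAW r4
t=2 i2:bne ; no-port BR/MEM
t=3 i3:st ; no-port MEM/MEM
t=4 i4+i5:ld;or ; pair
t=5 i6+i7:blt;mul ; pair
t=6 i8+i9:add;ld ; pair
t=7 i10:st ; tail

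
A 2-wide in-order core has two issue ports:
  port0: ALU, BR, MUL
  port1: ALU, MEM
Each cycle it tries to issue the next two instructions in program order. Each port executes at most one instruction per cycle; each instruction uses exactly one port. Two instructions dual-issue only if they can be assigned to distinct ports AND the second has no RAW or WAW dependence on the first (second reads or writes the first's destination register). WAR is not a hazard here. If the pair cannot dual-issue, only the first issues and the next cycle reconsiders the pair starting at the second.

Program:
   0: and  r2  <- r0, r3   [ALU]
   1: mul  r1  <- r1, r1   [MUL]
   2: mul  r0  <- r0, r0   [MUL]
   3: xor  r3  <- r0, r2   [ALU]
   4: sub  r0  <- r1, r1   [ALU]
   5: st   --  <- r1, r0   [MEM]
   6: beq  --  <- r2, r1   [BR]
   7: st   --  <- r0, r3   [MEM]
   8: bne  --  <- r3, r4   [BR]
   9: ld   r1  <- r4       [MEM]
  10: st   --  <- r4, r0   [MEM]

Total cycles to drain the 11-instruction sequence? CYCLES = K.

  cy0 -> i0,i1 (and mul) dual
  cy1 -> i2 (mul) RAW r0
  cy2 -> i3,i4 (xor sub) dual
  cy3 -> i5,i6 (st beq) dual
  cy4 -> i7,i8 (st bne) dual
  cy5 -> i9 (ld) no-port MEM/MEM
  cy6 -> i10 (st) tail

CYCLES = 7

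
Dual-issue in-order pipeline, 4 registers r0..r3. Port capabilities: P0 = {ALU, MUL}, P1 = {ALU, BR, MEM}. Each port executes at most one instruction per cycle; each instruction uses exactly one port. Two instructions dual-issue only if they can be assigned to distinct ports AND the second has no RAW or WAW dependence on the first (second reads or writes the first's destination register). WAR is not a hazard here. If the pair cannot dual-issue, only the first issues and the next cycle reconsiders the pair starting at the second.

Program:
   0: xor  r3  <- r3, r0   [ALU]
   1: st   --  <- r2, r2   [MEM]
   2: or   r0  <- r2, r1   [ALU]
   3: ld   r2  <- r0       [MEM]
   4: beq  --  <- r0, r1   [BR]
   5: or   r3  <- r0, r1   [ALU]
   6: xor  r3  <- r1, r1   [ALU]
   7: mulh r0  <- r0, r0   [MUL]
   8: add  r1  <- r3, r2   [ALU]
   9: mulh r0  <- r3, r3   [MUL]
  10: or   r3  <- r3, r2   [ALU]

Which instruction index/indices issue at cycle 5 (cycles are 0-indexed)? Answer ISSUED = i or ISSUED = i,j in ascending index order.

#0 head=0: xor/st i0/i1 dual
#1 head=2: or i2 RAW r0
#2 head=3: ld i3 no-port MEM/BR
#3 head=4: beq/or i4/i5 dual
#4 head=6: xor/mulh i6/i7 dual
#5 head=8: add/mulh i8/i9 dual
#6 head=10: or i10 tail

ISSUED = 8,9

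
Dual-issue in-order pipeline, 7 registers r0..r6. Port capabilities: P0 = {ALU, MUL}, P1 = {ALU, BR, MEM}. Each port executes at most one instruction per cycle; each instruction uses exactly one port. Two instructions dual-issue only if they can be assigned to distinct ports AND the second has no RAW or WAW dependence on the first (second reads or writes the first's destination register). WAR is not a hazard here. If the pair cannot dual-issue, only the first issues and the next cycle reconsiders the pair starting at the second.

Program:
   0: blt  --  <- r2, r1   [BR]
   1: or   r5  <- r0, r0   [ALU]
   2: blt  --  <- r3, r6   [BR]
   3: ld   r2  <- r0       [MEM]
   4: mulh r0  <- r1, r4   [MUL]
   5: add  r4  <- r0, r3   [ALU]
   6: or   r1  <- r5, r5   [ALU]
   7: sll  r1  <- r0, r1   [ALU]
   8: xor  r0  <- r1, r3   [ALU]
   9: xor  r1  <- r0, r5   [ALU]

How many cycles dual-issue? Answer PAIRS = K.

c0: i0+i1 blt+or  dual
c1: i2 blt  no-port BR/MEM
c2: i3+i4 ld+mulh  dual
c3: i5+i6 add+or  dual
c4: i7 sll  RAW r1
c5: i8 xor  RAW r0
c6: i9 xor  tail

PAIRS = 3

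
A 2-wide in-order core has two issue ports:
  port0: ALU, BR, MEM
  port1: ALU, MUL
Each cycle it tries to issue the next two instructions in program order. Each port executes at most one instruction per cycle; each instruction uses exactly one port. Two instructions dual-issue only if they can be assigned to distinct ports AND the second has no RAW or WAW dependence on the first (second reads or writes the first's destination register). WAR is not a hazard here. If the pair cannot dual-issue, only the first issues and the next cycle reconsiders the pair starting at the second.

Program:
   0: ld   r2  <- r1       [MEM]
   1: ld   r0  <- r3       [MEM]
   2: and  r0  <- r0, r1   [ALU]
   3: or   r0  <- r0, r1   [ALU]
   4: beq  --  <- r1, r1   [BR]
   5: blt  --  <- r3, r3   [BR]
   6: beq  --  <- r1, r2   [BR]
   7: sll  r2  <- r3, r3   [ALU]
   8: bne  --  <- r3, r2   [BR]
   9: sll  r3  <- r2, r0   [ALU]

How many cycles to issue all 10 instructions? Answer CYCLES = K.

t=0 i0:ld ; no-port MEM/MEM
t=1 i1:ld ; RAW+WAW r0
t=2 i2:and ; RAW+WAW r0
t=3 i3+i4:or;beq ; 2-wide
t=4 i5:blt ; no-port BR/BR
t=5 i6+i7:beq;sll ; 2-wide
t=6 i8+i9:bne;sll ; 2-wide

CYCLES = 7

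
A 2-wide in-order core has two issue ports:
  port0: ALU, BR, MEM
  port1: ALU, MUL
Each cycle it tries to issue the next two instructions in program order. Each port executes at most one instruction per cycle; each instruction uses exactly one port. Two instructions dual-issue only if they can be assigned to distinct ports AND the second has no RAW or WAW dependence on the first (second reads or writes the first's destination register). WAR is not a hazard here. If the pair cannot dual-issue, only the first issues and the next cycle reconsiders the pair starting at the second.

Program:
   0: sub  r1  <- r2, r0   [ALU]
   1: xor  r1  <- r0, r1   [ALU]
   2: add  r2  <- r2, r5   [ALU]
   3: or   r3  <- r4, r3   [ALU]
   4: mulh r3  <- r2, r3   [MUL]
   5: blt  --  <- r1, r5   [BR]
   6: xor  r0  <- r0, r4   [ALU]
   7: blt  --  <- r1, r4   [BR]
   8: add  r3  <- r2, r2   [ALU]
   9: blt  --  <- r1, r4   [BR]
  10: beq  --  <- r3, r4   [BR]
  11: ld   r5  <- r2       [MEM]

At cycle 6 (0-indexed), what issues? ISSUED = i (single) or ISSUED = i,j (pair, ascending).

ISSUED = 10

  cy0 -> i0 (sub) RAW+WAW r1
  cy1 -> i1/i2 (xor add) dual
  cy2 -> i3 (or) RAW+WAW r3
  cy3 -> i4/i5 (mulh blt) dual
  cy4 -> i6/i7 (xor blt) dual
  cy5 -> i8/i9 (add blt) dual
  cy6 -> i10 (beq) no-port BR/MEM
  cy7 -> i11 (ld) tail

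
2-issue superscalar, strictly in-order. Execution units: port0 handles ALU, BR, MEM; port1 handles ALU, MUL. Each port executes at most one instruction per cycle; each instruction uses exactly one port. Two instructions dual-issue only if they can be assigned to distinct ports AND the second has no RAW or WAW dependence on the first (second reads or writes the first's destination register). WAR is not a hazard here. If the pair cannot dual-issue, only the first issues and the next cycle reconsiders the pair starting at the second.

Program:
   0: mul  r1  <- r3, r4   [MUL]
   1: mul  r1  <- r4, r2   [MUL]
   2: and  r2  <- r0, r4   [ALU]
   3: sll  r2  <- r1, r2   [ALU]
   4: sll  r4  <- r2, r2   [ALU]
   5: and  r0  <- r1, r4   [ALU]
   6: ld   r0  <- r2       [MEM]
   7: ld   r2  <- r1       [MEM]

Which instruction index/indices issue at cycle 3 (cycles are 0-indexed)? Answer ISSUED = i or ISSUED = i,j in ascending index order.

#0 head=0: mul i0 no-port MUL/MUL
#1 head=1: mul/and i1/i2 pair
#2 head=3: sll i3 RAW r2
#3 head=4: sll i4 RAW r4
#4 head=5: and i5 WAW r0
#5 head=6: ld i6 no-port MEM/MEM
#6 head=7: ld i7 tail

ISSUED = 4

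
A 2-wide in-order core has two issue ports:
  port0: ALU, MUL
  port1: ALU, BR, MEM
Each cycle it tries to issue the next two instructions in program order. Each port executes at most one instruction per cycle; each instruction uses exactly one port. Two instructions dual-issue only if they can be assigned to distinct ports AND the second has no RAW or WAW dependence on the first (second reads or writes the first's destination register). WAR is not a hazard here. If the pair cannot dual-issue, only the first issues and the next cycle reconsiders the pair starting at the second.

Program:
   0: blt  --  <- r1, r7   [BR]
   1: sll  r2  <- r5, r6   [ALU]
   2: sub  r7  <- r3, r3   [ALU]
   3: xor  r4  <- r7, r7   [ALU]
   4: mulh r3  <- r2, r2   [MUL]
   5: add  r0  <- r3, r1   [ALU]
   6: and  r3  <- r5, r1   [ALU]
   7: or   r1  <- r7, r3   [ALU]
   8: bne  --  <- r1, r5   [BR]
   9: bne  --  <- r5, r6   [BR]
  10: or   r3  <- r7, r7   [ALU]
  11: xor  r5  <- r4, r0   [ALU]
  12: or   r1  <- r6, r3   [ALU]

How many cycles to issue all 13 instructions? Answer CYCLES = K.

CYCLES = 8

  cy0 -> i0/i1 (blt.BR+sll.ALU) pair
  cy1 -> i2 (sub.ALU) RAW r7
  cy2 -> i3/i4 (xor.ALU+mulh.MUL) pair
  cy3 -> i5/i6 (add.ALU+and.ALU) pair
  cy4 -> i7 (or.ALU) RAW r1
  cy5 -> i8 (bne.BR) no-port BR/BR
  cy6 -> i9/i10 (bne.BR+or.ALU) pair
  cy7 -> i11/i12 (xor.ALU+or.ALU) pair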